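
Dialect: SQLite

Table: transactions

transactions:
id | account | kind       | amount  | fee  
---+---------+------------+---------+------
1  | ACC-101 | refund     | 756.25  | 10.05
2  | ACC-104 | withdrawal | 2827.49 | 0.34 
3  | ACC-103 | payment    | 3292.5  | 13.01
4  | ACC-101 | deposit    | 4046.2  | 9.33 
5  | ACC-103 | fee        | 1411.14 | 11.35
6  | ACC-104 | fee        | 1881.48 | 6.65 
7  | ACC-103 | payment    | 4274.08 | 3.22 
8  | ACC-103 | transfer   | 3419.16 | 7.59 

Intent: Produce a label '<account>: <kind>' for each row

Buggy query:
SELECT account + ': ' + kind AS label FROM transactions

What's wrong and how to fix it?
Bug: '+' is numeric addition; on text columns SQLite converts them to 0 instead of concatenating

Fix: Use the || operator for string concatenation

Corrected query:
SELECT account || ': ' || kind AS label FROM transactions

Result:
label              
-------------------
ACC-101: refund    
ACC-104: withdrawal
ACC-103: payment   
ACC-101: deposit   
ACC-103: fee       
ACC-104: fee       
ACC-103: payment   
ACC-103: transfer  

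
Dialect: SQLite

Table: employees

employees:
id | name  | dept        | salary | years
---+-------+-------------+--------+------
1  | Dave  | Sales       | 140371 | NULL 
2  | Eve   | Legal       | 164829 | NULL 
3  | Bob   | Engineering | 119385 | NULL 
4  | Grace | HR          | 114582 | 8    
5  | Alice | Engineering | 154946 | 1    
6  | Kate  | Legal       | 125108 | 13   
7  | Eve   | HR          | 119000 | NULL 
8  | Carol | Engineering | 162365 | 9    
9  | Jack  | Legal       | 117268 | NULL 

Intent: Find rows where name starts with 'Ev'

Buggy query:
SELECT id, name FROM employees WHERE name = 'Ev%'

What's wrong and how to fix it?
Bug: '=' compares the literal string including the % character; pattern matching needs LIKE

Fix: Use LIKE for wildcard pattern matching

Corrected query:
SELECT id, name FROM employees WHERE name LIKE 'Ev%'

Result:
id | name
---+-----
2  | Eve 
7  | Eve 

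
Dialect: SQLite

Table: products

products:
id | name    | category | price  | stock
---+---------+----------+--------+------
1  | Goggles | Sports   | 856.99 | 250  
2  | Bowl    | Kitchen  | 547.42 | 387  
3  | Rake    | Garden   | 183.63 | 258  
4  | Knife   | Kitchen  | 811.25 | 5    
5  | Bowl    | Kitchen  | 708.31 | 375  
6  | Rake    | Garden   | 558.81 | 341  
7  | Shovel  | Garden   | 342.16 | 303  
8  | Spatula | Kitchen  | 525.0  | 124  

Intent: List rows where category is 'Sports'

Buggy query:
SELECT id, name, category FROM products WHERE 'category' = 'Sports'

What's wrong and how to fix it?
Bug: 'category' in single quotes is a string literal, not the column; the comparison is literal-vs-literal and never true

Fix: Remove the quotes around the column name (or use double quotes for an identifier)

Corrected query:
SELECT id, name, category FROM products WHERE category = 'Sports'

Result:
id | name    | category
---+---------+---------
1  | Goggles | Sports  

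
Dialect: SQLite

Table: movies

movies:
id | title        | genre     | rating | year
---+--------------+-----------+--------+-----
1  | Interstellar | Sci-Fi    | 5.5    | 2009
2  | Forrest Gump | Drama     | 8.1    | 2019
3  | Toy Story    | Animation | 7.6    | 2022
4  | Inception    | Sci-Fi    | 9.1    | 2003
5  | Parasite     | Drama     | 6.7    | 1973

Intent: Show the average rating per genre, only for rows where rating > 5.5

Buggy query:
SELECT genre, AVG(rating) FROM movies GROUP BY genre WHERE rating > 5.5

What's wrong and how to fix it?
Bug: Row-level WHERE must come before GROUP BY in the clause order

Fix: Place WHERE between FROM and GROUP BY

Corrected query:
SELECT genre, AVG(rating) FROM movies WHERE rating > 5.5 GROUP BY genre

Result:
genre     | AVG(rating)
----------+------------
Animation | 7.6        
Drama     | 7.4        
Sci-Fi    | 9.1        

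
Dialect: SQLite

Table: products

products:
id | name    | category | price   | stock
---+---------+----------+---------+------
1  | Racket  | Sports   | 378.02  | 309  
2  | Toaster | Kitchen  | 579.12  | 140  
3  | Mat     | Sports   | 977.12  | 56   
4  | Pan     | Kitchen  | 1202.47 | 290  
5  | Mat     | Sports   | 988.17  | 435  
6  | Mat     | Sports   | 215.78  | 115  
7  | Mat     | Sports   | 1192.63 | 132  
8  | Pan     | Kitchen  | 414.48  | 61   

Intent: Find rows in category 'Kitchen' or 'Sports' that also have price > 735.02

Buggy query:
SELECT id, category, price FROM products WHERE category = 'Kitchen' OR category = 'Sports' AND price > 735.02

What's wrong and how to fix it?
Bug: Without parentheses, AND is evaluated before OR, so the price filter only applies to the 'Sports' branch

Fix: Add parentheses around the OR so the AND applies to both alternatives

Corrected query:
SELECT id, category, price FROM products WHERE (category = 'Kitchen' OR category = 'Sports') AND price > 735.02

Result:
id | category | price  
---+----------+--------
3  | Sports   | 977.12 
4  | Kitchen  | 1202.47
5  | Sports   | 988.17 
7  | Sports   | 1192.63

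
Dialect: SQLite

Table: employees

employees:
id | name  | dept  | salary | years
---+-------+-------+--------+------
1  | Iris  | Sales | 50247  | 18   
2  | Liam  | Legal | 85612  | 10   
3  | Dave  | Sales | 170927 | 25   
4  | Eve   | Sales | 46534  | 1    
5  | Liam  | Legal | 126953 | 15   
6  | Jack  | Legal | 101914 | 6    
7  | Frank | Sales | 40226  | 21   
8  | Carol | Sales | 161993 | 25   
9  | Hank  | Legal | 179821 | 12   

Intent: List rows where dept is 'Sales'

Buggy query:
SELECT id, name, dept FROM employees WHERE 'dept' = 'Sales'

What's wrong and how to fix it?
Bug: 'dept' in single quotes is a string literal, not the column; the comparison is literal-vs-literal and never true

Fix: Reference the column as dept without single quotes

Corrected query:
SELECT id, name, dept FROM employees WHERE dept = 'Sales'

Result:
id | name  | dept 
---+-------+------
1  | Iris  | Sales
3  | Dave  | Sales
4  | Eve   | Sales
7  | Frank | Sales
8  | Carol | Sales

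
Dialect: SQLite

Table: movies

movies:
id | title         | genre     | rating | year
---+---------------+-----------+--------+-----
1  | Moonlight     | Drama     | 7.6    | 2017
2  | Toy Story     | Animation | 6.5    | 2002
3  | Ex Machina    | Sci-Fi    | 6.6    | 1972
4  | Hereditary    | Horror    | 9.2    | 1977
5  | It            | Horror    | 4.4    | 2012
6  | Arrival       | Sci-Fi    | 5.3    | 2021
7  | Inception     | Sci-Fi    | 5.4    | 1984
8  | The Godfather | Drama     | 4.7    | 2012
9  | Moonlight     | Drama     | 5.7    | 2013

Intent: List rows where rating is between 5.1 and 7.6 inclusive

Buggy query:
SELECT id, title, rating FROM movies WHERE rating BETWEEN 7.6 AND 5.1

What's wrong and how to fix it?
Bug: The bounds are reversed; BETWEEN a AND b requires a <= b to match anything

Fix: Write BETWEEN 5.1 AND 7.6

Corrected query:
SELECT id, title, rating FROM movies WHERE rating BETWEEN 5.1 AND 7.6

Result:
id | title      | rating
---+------------+-------
1  | Moonlight  | 7.6   
2  | Toy Story  | 6.5   
3  | Ex Machina | 6.6   
6  | Arrival    | 5.3   
7  | Inception  | 5.4   
9  | Moonlight  | 5.7   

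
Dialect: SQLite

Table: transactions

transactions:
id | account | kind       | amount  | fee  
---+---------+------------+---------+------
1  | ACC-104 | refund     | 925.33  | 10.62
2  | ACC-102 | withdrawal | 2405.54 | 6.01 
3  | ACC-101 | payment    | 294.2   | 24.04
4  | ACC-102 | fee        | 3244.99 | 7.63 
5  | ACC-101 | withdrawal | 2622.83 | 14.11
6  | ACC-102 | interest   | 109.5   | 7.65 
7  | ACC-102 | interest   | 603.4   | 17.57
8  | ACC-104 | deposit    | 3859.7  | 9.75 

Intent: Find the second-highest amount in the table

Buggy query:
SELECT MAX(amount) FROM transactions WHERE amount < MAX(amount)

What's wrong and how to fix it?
Bug: The inner MAX is an aggregate inside WHERE, which is not allowed

Fix: Compute the overall MAX in a subquery, then take MAX of rows below it

Corrected query:
SELECT MAX(amount) FROM transactions WHERE amount < (SELECT MAX(amount) FROM transactions)

Result:
MAX(amount)
-----------
3244.99    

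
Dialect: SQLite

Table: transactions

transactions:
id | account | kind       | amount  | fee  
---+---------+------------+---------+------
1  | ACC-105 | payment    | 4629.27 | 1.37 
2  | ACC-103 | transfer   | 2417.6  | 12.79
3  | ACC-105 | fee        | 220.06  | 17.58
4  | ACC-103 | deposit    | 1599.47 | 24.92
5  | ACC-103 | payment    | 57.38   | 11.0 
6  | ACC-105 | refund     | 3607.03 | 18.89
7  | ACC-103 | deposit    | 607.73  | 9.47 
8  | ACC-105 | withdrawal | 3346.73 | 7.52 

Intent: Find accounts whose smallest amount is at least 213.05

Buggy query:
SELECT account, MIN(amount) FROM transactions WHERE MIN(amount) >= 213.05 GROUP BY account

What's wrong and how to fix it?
Bug: Aggregates like MIN are computed per group after WHERE runs

Fix: Replace WHERE with HAVING after the GROUP BY

Corrected query:
SELECT account, MIN(amount) FROM transactions GROUP BY account HAVING MIN(amount) >= 213.05

Result:
account | MIN(amount)
--------+------------
ACC-105 | 220.06     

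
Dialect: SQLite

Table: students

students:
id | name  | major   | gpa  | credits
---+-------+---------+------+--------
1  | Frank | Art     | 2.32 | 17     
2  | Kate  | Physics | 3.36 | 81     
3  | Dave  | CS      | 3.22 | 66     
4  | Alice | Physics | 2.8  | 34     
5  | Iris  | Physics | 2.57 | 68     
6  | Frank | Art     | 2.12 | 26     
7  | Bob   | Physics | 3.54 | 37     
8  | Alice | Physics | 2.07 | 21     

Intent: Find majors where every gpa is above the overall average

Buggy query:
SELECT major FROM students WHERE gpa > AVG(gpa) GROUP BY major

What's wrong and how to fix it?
Bug: WHERE evaluates per row before aggregation, so AVG() is unavailable

Fix: Compute the overall average in a scalar subquery and compare each group's MIN against it in HAVING

Corrected query:
SELECT major FROM students GROUP BY major HAVING MIN(gpa) > (SELECT AVG(gpa) FROM students)

Result:
major
-----
CS   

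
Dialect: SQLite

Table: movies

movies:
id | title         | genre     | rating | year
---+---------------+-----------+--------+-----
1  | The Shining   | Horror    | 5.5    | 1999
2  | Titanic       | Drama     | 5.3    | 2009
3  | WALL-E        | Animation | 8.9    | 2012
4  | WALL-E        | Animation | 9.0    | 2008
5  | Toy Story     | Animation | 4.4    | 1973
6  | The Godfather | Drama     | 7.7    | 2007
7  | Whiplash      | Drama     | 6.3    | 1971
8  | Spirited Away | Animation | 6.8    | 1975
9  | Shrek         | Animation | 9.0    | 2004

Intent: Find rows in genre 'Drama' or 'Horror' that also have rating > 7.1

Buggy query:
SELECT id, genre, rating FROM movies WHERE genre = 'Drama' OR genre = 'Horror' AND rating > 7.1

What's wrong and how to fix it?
Bug: AND binds tighter than OR, so this parses as genre = 'Drama' OR (genre = 'Horror' AND rating > 7.1)

Fix: Group the OR with parentheses (or use IN), then AND the threshold

Corrected query:
SELECT id, genre, rating FROM movies WHERE (genre = 'Drama' OR genre = 'Horror') AND rating > 7.1

Result:
id | genre | rating
---+-------+-------
6  | Drama | 7.7   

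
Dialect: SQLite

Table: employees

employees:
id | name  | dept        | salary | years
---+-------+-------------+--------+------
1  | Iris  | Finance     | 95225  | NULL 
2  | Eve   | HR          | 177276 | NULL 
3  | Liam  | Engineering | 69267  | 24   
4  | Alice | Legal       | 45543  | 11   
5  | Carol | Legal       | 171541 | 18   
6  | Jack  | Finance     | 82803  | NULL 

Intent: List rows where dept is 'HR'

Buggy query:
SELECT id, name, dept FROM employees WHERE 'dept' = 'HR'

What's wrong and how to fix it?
Bug: Single quotes denote string literals in SQL; the column name is being compared as a constant string

Fix: Remove the quotes around the column name (or use double quotes for an identifier)

Corrected query:
SELECT id, name, dept FROM employees WHERE dept = 'HR'

Result:
id | name | dept
---+------+-----
2  | Eve  | HR  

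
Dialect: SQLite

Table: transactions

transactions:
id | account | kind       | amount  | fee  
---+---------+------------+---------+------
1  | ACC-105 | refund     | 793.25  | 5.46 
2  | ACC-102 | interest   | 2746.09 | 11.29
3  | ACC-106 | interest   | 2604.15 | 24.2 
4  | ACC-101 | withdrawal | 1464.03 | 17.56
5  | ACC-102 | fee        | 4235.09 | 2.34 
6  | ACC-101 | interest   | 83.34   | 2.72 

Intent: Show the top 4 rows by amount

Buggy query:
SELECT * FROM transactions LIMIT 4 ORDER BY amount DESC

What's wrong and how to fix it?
Bug: ORDER BY cannot follow LIMIT; LIMIT is the final clause

Fix: Swap the clauses: ORDER BY first, then LIMIT

Corrected query:
SELECT * FROM transactions ORDER BY amount DESC LIMIT 4

Result:
id | account | kind       | amount  | fee  
---+---------+------------+---------+------
5  | ACC-102 | fee        | 4235.09 | 2.34 
2  | ACC-102 | interest   | 2746.09 | 11.29
3  | ACC-106 | interest   | 2604.15 | 24.2 
4  | ACC-101 | withdrawal | 1464.03 | 17.56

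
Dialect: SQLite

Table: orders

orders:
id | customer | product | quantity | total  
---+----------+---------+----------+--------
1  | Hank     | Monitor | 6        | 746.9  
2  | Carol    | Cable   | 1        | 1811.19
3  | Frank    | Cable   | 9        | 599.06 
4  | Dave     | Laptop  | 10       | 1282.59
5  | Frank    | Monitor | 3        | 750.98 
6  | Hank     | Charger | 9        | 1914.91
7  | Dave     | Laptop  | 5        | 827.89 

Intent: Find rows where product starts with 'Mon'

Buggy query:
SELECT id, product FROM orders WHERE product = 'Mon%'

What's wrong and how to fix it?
Bug: '=' compares the literal string including the % character; pattern matching needs LIKE

Fix: Use LIKE for wildcard pattern matching

Corrected query:
SELECT id, product FROM orders WHERE product LIKE 'Mon%'

Result:
id | product
---+--------
1  | Monitor
5  | Monitor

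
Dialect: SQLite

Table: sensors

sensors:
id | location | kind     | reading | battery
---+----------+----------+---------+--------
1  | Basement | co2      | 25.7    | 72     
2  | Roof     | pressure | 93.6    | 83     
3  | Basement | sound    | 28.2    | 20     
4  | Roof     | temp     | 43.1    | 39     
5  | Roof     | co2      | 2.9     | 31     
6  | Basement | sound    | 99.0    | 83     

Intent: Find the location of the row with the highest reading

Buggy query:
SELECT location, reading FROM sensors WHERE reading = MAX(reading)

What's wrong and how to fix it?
Bug: MAX(reading) is an aggregate and cannot be used directly in WHERE

Fix: Wrap MAX in a scalar subquery so WHERE compares against a single value

Corrected query:
SELECT location, reading FROM sensors WHERE reading = (SELECT MAX(reading) FROM sensors)

Result:
location | reading
---------+--------
Basement | 99     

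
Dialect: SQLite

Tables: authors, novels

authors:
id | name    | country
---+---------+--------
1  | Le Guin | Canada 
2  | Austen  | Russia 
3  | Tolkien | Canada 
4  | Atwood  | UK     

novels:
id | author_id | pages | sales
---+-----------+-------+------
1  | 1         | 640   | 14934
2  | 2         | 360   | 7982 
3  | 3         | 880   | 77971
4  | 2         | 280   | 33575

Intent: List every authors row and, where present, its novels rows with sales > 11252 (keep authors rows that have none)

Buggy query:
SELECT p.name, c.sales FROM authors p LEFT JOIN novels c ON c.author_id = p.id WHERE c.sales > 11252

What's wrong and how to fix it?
Bug: A WHERE condition on the right-hand table after LEFT JOIN drops unmatched parents

Fix: Put 'c.sales > 11252' in the JOIN's ON clause instead of WHERE

Corrected query:
SELECT p.name, c.sales FROM authors p LEFT JOIN novels c ON c.author_id = p.id AND c.sales > 11252

Result:
name    | sales
--------+------
Le Guin | 14934
Austen  | 33575
Tolkien | 77971
Atwood  | NULL 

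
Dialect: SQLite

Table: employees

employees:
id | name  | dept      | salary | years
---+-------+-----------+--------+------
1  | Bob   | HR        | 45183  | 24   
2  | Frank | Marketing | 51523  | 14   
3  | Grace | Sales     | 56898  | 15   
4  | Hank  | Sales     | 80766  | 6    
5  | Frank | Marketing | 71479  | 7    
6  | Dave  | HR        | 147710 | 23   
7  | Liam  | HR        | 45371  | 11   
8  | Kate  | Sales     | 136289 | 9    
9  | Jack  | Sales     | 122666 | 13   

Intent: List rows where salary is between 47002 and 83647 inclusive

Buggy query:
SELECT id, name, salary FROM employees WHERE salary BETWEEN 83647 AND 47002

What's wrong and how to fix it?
Bug: The bounds are reversed; BETWEEN a AND b requires a <= b to match anything

Fix: Write BETWEEN 47002 AND 83647

Corrected query:
SELECT id, name, salary FROM employees WHERE salary BETWEEN 47002 AND 83647

Result:
id | name  | salary
---+-------+-------
2  | Frank | 51523 
3  | Grace | 56898 
4  | Hank  | 80766 
5  | Frank | 71479 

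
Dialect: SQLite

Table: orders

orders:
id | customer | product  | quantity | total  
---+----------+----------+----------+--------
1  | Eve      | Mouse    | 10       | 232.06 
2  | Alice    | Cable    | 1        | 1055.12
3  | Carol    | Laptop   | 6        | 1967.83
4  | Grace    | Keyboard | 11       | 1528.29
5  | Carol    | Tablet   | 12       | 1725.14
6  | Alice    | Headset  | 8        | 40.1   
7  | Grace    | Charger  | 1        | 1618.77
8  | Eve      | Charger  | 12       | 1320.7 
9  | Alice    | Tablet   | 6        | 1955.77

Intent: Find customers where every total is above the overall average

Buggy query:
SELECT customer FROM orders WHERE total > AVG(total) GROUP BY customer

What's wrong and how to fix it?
Bug: WHERE evaluates per row before aggregation, so AVG() is unavailable

Fix: Compute the overall average in a scalar subquery and compare each group's MIN against it in HAVING

Corrected query:
SELECT customer FROM orders GROUP BY customer HAVING MIN(total) > (SELECT AVG(total) FROM orders)

Result:
customer
--------
Carol   
Grace   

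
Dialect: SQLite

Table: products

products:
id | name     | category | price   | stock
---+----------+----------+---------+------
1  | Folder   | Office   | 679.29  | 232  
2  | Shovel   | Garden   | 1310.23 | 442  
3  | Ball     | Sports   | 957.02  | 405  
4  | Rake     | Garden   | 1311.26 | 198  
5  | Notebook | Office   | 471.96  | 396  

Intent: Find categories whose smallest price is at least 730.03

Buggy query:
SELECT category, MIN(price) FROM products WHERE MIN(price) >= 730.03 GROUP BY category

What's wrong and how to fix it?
Bug: Aggregates like MIN are computed per group after WHERE runs

Fix: Replace WHERE with HAVING after the GROUP BY

Corrected query:
SELECT category, MIN(price) FROM products GROUP BY category HAVING MIN(price) >= 730.03

Result:
category | MIN(price)
---------+-----------
Garden   | 1310.23   
Sports   | 957.02    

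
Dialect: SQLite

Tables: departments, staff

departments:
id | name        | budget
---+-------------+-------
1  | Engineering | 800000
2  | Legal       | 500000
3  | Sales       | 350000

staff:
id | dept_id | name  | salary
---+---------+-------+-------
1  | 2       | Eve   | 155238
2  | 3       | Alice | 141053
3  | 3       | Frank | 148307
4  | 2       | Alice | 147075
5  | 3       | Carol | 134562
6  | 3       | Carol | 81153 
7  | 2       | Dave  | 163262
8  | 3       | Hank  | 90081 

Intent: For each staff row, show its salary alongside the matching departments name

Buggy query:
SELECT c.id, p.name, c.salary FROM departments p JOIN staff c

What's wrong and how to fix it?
Bug: JOIN with no ON clause produces a cartesian product; every staff row pairs with every departments row

Fix: Specify the join condition linking the foreign key to the parent id

Corrected query:
SELECT c.id, p.name, c.salary FROM departments p JOIN staff c ON c.dept_id = p.id

Result:
id | name  | salary
---+-------+-------
1  | Legal | 155238
2  | Sales | 141053
3  | Sales | 148307
4  | Legal | 147075
5  | Sales | 134562
6  | Sales | 81153 
7  | Legal | 163262
8  | Sales | 90081 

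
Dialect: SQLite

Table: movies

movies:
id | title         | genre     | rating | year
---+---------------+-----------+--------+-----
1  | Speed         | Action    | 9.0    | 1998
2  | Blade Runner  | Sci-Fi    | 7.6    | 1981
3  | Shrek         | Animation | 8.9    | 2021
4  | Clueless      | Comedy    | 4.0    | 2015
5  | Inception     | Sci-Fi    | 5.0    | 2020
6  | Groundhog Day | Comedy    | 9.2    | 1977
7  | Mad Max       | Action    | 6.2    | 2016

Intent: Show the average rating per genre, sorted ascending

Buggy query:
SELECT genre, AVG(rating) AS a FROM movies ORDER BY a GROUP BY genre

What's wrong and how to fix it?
Bug: ORDER BY appears before GROUP BY; SQL clause order requires GROUP BY first

Fix: Move ORDER BY to the end, after GROUP BY

Corrected query:
SELECT genre, AVG(rating) AS a FROM movies GROUP BY genre ORDER BY a

Result:
genre     | a  
----------+----
Sci-Fi    | 6.3
Comedy    | 6.6
Action    | 7.6
Animation | 8.9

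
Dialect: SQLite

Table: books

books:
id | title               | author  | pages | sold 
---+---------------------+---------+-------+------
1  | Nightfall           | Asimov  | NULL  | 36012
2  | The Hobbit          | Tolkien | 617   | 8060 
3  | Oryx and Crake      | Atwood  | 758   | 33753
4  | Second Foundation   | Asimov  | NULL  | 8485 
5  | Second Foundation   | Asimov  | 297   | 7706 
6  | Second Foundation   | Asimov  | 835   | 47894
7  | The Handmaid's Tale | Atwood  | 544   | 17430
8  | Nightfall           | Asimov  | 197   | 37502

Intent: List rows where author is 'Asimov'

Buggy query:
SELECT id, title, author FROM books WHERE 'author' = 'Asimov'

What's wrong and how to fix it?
Bug: 'author' in single quotes is a string literal, not the column; the comparison is literal-vs-literal and never true

Fix: Reference the column as author without single quotes

Corrected query:
SELECT id, title, author FROM books WHERE author = 'Asimov'

Result:
id | title             | author
---+-------------------+-------
1  | Nightfall         | Asimov
4  | Second Foundation | Asimov
5  | Second Foundation | Asimov
6  | Second Foundation | Asimov
8  | Nightfall         | Asimov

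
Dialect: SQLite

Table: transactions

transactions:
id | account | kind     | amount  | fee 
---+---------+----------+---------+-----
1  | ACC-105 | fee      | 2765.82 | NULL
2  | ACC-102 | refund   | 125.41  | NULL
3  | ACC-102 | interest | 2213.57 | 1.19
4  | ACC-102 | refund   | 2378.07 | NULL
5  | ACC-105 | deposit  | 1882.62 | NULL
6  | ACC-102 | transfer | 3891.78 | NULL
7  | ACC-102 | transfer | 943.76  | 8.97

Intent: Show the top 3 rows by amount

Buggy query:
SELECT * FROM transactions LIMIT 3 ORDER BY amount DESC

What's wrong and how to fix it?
Bug: LIMIT must come after ORDER BY

Fix: Sort with ORDER BY, then apply LIMIT

Corrected query:
SELECT * FROM transactions ORDER BY amount DESC LIMIT 3

Result:
id | account | kind     | amount  | fee 
---+---------+----------+---------+-----
6  | ACC-102 | transfer | 3891.78 | NULL
1  | ACC-105 | fee      | 2765.82 | NULL
4  | ACC-102 | refund   | 2378.07 | NULL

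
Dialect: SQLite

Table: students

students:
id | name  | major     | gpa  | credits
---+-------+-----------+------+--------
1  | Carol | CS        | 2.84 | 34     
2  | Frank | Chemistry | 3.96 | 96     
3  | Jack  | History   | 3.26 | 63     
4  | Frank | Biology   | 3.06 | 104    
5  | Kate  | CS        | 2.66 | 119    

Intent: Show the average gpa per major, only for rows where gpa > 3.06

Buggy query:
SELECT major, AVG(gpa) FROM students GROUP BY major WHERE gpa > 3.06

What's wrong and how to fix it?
Bug: WHERE cannot follow GROUP BY

Fix: Move the WHERE clause before GROUP BY

Corrected query:
SELECT major, AVG(gpa) FROM students WHERE gpa > 3.06 GROUP BY major

Result:
major     | AVG(gpa)
----------+---------
Chemistry | 3.96    
History   | 3.26    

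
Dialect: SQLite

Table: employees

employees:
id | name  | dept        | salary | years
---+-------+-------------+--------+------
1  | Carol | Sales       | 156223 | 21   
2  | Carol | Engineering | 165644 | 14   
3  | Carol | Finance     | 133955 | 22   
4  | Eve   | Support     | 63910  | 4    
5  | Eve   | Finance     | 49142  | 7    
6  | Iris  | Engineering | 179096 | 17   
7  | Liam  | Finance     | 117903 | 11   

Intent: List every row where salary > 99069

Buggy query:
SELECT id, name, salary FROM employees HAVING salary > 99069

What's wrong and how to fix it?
Bug: This is a non-aggregate query (no GROUP BY, no aggregates), so in SQLite the HAVING clause is invalid here; a row-level condition belongs in WHERE

Fix: Use WHERE for row-level filtering

Corrected query:
SELECT id, name, salary FROM employees WHERE salary > 99069

Result:
id | name  | salary
---+-------+-------
1  | Carol | 156223
2  | Carol | 165644
3  | Carol | 133955
6  | Iris  | 179096
7  | Liam  | 117903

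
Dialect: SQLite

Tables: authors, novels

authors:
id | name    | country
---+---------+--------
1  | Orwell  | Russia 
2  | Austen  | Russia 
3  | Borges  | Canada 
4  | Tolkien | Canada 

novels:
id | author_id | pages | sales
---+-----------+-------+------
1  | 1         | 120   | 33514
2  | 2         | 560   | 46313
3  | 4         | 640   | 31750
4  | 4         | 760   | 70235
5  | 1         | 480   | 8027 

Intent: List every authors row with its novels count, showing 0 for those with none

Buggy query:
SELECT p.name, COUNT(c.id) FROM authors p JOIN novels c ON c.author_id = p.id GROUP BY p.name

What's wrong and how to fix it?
Bug: INNER JOIN drops authors rows that have no matching novels rows

Fix: Use LEFT JOIN so parents without children still appear (COUNT(c.id) gives 0)

Corrected query:
SELECT p.name, COUNT(c.id) FROM authors p LEFT JOIN novels c ON c.author_id = p.id GROUP BY p.name

Result:
name    | COUNT(c.id)
--------+------------
Austen  | 1          
Borges  | 0          
Orwell  | 2          
Tolkien | 2          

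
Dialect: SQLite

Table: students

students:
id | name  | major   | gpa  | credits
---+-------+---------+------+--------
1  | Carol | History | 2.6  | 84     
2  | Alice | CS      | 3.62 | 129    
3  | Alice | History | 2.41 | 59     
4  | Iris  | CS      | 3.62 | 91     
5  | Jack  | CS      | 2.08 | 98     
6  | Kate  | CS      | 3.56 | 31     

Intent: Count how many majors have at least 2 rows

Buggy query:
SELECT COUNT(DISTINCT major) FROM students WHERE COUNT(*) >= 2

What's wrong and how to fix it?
Bug: WHERE filters individual rows, not groups, so a group-level COUNT is invalid there

Fix: Use a subquery that GROUPs and filters with HAVING, then count its rows

Corrected query:
SELECT COUNT(*) FROM (SELECT major FROM students GROUP BY major HAVING COUNT(*) >= 2)

Result:
COUNT(*)
--------
2       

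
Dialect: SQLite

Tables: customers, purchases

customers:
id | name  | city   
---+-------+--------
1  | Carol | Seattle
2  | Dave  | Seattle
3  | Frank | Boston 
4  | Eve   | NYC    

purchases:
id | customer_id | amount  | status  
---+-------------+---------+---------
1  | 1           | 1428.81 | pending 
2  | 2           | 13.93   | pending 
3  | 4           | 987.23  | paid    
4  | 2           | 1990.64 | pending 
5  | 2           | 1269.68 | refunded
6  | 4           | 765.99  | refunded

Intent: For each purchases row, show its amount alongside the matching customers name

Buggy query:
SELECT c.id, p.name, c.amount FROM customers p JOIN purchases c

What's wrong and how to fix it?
Bug: Missing join condition: each purchases row is matched to all customers rows instead of just its own

Fix: Specify the join condition linking the foreign key to the parent id

Corrected query:
SELECT c.id, p.name, c.amount FROM customers p JOIN purchases c ON c.customer_id = p.id

Result:
id | name  | amount 
---+-------+--------
1  | Carol | 1428.81
2  | Dave  | 13.93  
3  | Eve   | 987.23 
4  | Dave  | 1990.64
5  | Dave  | 1269.68
6  | Eve   | 765.99 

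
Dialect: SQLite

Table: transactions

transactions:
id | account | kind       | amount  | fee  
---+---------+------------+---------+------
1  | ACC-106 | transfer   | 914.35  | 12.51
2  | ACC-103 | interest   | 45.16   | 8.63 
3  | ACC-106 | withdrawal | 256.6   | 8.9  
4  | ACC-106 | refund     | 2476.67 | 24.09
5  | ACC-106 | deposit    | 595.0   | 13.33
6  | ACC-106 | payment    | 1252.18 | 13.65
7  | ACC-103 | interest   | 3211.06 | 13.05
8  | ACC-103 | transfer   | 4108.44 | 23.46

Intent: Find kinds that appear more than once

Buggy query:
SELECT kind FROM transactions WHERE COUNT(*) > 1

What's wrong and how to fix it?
Bug: WHERE can't reference COUNT(*); aggregates are computed after WHERE

Fix: Group first, then use HAVING for the count condition

Corrected query:
SELECT kind FROM transactions GROUP BY kind HAVING COUNT(*) > 1

Result:
kind    
--------
interest
transfer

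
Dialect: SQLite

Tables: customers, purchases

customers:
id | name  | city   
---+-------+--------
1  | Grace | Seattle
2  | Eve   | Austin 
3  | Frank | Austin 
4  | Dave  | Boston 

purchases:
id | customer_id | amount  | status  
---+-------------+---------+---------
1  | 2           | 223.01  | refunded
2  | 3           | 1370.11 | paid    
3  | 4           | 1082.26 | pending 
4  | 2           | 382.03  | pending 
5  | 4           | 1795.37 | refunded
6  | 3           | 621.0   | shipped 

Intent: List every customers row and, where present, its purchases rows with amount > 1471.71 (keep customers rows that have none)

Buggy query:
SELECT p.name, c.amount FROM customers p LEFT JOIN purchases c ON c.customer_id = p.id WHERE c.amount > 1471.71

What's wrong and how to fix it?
Bug: Filtering c.amount in WHERE discards the NULL rows produced by LEFT JOIN, turning it into an inner join

Fix: Put 'c.amount > 1471.71' in the JOIN's ON clause instead of WHERE

Corrected query:
SELECT p.name, c.amount FROM customers p LEFT JOIN purchases c ON c.customer_id = p.id AND c.amount > 1471.71

Result:
name  | amount 
------+--------
Grace | NULL   
Eve   | NULL   
Frank | NULL   
Dave  | 1795.37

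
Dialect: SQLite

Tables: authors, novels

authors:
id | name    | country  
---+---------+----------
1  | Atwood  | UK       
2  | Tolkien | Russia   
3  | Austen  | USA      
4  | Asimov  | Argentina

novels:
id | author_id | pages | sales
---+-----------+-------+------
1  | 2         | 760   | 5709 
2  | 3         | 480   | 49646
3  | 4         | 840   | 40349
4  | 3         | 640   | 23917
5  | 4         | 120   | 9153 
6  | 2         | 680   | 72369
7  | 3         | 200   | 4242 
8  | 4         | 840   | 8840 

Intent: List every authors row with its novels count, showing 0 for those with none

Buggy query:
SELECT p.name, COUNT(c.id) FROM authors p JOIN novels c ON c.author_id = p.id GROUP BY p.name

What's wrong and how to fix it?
Bug: INNER JOIN drops authors rows that have no matching novels rows

Fix: Use LEFT JOIN so parents without children still appear (COUNT(c.id) gives 0)

Corrected query:
SELECT p.name, COUNT(c.id) FROM authors p LEFT JOIN novels c ON c.author_id = p.id GROUP BY p.name

Result:
name    | COUNT(c.id)
--------+------------
Asimov  | 3          
Atwood  | 0          
Austen  | 3          
Tolkien | 2          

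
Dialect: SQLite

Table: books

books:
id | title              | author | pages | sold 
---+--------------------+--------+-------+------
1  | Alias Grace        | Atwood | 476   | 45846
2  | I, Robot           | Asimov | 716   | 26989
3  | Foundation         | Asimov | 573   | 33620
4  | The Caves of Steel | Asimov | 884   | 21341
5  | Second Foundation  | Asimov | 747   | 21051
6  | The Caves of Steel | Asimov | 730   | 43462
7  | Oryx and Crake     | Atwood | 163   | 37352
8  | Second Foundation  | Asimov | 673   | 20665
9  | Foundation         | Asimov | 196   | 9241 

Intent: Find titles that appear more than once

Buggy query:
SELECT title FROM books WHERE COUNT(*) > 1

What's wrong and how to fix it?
Bug: WHERE can't reference COUNT(*); aggregates are computed after WHERE

Fix: GROUP BY title, then filter groups with HAVING COUNT(*) > 1

Corrected query:
SELECT title FROM books GROUP BY title HAVING COUNT(*) > 1

Result:
title             
------------------
Foundation        
Second Foundation 
The Caves of Steel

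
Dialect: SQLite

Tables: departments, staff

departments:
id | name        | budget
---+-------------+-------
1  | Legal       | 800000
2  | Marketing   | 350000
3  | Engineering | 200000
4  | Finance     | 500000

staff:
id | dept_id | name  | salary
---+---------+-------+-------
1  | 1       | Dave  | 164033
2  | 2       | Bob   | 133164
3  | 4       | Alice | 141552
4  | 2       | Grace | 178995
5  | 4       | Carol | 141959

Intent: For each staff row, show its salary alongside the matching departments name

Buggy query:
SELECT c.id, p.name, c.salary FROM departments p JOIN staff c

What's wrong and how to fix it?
Bug: JOIN with no ON clause produces a cartesian product; every staff row pairs with every departments row

Fix: Specify the join condition linking the foreign key to the parent id

Corrected query:
SELECT c.id, p.name, c.salary FROM departments p JOIN staff c ON c.dept_id = p.id

Result:
id | name      | salary
---+-----------+-------
1  | Legal     | 164033
2  | Marketing | 133164
3  | Finance   | 141552
4  | Marketing | 178995
5  | Finance   | 141959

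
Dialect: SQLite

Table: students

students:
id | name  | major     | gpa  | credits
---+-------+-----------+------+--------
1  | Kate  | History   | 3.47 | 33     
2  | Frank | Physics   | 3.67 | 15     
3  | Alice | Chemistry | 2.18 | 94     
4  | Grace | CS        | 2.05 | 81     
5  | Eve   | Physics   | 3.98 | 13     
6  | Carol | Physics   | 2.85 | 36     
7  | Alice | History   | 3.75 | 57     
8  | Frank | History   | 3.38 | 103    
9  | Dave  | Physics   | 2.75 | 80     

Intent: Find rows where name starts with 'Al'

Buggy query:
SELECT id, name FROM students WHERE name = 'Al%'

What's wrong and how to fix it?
Bug: '=' compares the literal string including the % character; pattern matching needs LIKE

Fix: Use LIKE for wildcard pattern matching

Corrected query:
SELECT id, name FROM students WHERE name LIKE 'Al%'

Result:
id | name 
---+------
3  | Alice
7  | Alice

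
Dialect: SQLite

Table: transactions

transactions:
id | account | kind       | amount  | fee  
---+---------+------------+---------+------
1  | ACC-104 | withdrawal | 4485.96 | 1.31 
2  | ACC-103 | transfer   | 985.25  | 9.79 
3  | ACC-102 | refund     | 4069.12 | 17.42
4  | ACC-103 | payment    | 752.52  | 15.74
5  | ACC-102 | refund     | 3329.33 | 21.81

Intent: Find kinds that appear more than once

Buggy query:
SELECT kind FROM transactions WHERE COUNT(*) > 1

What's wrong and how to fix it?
Bug: WHERE can't reference COUNT(*); aggregates are computed after WHERE

Fix: Group first, then use HAVING for the count condition

Corrected query:
SELECT kind FROM transactions GROUP BY kind HAVING COUNT(*) > 1

Result:
kind  
------
refund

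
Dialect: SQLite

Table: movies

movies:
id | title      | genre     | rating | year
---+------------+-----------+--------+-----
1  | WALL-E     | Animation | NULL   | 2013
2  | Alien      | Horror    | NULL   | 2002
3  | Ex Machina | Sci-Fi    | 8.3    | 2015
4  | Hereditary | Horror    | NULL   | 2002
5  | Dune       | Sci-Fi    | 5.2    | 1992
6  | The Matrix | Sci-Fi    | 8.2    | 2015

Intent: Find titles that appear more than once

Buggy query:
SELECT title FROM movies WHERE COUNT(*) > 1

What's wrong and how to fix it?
Bug: WHERE can't reference COUNT(*); aggregates are computed after WHERE

Fix: GROUP BY title, then filter groups with HAVING COUNT(*) > 1

Corrected query:
SELECT title FROM movies GROUP BY title HAVING COUNT(*) > 1

Result:
(no rows)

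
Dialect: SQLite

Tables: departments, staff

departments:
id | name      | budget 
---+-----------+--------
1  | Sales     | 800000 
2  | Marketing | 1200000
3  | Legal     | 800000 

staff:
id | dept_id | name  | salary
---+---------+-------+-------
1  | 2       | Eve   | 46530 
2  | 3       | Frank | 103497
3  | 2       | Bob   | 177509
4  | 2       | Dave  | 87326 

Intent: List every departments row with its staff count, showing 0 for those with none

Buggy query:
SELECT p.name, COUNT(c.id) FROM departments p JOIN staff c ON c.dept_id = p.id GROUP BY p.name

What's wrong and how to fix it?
Bug: An inner join excludes parents with zero children

Fix: Use LEFT JOIN so parents without children still appear (COUNT(c.id) gives 0)

Corrected query:
SELECT p.name, COUNT(c.id) FROM departments p LEFT JOIN staff c ON c.dept_id = p.id GROUP BY p.name

Result:
name      | COUNT(c.id)
----------+------------
Legal     | 1          
Marketing | 3          
Sales     | 0          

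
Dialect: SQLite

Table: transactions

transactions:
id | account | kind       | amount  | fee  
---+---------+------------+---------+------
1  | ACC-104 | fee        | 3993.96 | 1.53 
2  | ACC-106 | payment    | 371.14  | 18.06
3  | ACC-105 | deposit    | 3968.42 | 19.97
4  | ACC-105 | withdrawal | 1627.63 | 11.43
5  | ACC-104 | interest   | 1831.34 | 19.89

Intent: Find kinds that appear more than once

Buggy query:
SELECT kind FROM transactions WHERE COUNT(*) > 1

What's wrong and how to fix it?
Bug: WHERE can't reference COUNT(*); aggregates are computed after WHERE

Fix: Group first, then use HAVING for the count condition

Corrected query:
SELECT kind FROM transactions GROUP BY kind HAVING COUNT(*) > 1

Result:
(no rows)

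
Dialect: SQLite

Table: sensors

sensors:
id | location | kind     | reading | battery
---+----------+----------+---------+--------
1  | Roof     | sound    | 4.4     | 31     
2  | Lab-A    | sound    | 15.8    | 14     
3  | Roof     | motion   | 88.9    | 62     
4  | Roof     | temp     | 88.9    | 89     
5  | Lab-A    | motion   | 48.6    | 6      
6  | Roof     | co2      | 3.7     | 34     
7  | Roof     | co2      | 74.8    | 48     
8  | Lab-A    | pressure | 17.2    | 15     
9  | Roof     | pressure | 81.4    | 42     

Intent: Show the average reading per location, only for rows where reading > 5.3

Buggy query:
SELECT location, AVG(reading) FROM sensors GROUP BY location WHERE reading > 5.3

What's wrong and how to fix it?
Bug: Row-level WHERE must come before GROUP BY in the clause order

Fix: Move the WHERE clause before GROUP BY

Corrected query:
SELECT location, AVG(reading) FROM sensors WHERE reading > 5.3 GROUP BY location

Result:
location | AVG(reading)
---------+-------------
Lab-A    | 27.2        
Roof     | 83.5        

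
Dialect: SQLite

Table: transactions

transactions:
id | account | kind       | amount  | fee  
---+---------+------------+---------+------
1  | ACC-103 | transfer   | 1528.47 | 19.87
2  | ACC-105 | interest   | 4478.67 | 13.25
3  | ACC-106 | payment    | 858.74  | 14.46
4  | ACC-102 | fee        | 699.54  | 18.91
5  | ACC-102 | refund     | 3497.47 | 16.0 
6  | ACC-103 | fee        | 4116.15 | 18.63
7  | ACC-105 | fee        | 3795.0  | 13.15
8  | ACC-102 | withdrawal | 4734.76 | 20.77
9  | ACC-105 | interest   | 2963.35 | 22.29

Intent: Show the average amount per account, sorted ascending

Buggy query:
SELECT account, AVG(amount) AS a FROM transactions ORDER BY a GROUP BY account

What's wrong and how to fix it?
Bug: ORDER BY appears before GROUP BY; SQL clause order requires GROUP BY first

Fix: Move ORDER BY to the end, after GROUP BY

Corrected query:
SELECT account, AVG(amount) AS a FROM transactions GROUP BY account ORDER BY a

Result:
account | a          
--------+------------
ACC-106 | 858.74     
ACC-103 | 2822.31    
ACC-102 | 2977.256667
ACC-105 | 3745.673333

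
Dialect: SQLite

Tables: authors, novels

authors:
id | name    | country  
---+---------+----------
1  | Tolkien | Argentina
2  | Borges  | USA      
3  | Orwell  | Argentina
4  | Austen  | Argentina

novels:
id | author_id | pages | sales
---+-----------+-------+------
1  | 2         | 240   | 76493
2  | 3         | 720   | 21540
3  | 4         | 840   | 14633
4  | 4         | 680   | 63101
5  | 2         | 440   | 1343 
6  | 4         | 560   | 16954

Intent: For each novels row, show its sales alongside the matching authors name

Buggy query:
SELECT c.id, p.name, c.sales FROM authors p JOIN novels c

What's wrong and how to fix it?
Bug: JOIN with no ON clause produces a cartesian product; every novels row pairs with every authors row

Fix: Specify the join condition linking the foreign key to the parent id

Corrected query:
SELECT c.id, p.name, c.sales FROM authors p JOIN novels c ON c.author_id = p.id

Result:
id | name   | sales
---+--------+------
1  | Borges | 76493
2  | Orwell | 21540
3  | Austen | 14633
4  | Austen | 63101
5  | Borges | 1343 
6  | Austen | 16954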